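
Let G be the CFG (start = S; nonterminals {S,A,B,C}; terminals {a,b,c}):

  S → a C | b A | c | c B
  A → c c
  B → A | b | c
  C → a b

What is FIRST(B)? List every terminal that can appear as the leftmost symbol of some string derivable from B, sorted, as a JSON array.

FIRST iteration:
pass 1:
  A via A→c c: +{c}
  B via B→A: +{c}
  B via B→b: +{b}
  C via C→a b: +{a}
  S via S→a C: +{a}
  S via S→b A: +{b}
  S via S→c: +{c}
  S: {a,b,c}  A: {c}  B: {b,c}  C: {a}
pass 2: (no change)
  S: {a,b,c}  A: {c}  B: {b,c}  C: {a}

FIRST(B) = ["b", "c"]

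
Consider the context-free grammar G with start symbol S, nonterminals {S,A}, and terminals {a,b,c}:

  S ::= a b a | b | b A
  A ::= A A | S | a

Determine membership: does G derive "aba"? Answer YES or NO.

CNF form of G:
  S -> T0 X3 | T1 A | b
  A -> A A | T0 X2 | T1 A | a | b
  T0 -> a
  T1 -> b
  X2 -> T1 T0
  X3 -> T1 T0

CYK table (by increasing span):
  cell(0,0) a: {A,T0}  orig:{A}
  cell(1,1) b: {A,S,T1}  orig:{A,S}
  cell(2,2) a: {A,T0}  orig:{A}
  cell(0,1) ab: {A}
  cell(1,2) ba: {A,S,X2,X3}  orig:{A,S}
  cell(0,2) aba: {A,S}

S ∈ T[0,2] ⇒ YES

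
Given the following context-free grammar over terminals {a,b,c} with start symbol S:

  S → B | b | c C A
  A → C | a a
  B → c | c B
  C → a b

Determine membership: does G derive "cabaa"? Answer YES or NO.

Convert to CNF:
  S -> T2 B | T2 X3 | b | c
  A -> T0 T0 | T0 T1
  B -> T2 B | c
  C -> T0 T1
  T0 -> a
  T1 -> b
  T2 -> c
  X3 -> C A

CYK table (by increasing span):
  [0..0]={B,S,T2}  "c"  orig:{B,S}
  [1..1]={T0}  "a"  orig:{}
  [2..2]={S,T1}  "b"  orig:{S}
  [3..3]={T0}  "a"  orig:{}
  [4..4]={T0}  "a"  orig:{}
  [0..1]=∅  "ca"
  [1..2]={A,C}  "ab"
  [2..3]=∅  "ba"
  [3..4]={A}  "aa"
  [0..2]=∅  "cab"
  [1..3]=∅  "aba"
  [2..4]=∅  "baa"
  [0..3]=∅  "caba"
  [1..4]={X3}  "abaa"  orig:{}
  [0..4]={S}  "cabaa"

S ∈ T[0,4] ⇒ YES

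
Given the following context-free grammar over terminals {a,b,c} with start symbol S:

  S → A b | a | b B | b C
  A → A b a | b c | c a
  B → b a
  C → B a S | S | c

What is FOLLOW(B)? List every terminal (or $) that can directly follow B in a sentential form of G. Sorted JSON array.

FIRST sets, iterate to fixpoint:
[1]
  A via A→b c: +{b}
  A via A→c a: +{c}
  B via B→b a: +{b}
  C via C→B a S: +{b}
  C via C→c: +{c}
  S via S→A b: +{b,c}
  S via S→a: +{a}
  S: {a,b,c}  A: {b,c}  B: {b}  C: {b,c}
[2]
  C via C→S: +{a}
  S: {a,b,c}  A: {b,c}  B: {b}  C: {a,b,c}
[3] — fixpoint
  S: {a,b,c}  A: {b,c}  B: {b}  C: {a,b,c}

Compute FOLLOW by fixpoint:
seed FOLLOW(S) with $
iter 1:
  A→A b a: FOLLOW(A) ⊇ FIRST(b) = {b}; new: +{b}
  C→B a S: FOLLOW(B) ⊇ FIRST(a) = {a}; new: +{a}
  S→b B: FOLLOW(B) ⊇ FOLLOW(S) ⊇ {$}; new: +{$}
  S→b C: FOLLOW(C) ⊇ FOLLOW(S) ⊇ {$}; new: +{$}
  S: {$}  A: {b}  B: {$,a}  C: {$}
iter 2: done
  S: {$}  A: {b}  B: {$,a}  C: {$}

FOLLOW(B) = ["$", "a"]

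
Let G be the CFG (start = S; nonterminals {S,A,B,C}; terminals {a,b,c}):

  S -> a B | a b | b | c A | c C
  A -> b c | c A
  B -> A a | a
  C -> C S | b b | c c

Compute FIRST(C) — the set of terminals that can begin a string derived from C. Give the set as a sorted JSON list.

FIRST iteration:
pass 1:
  A via A→b c: +{b}
  A via A→c A: +{c}
  B via B→A a: +{b,c}
  B via B→a: +{a}
  C via C→b b: +{b}
  C via C→c c: +{c}
  S via S→a B: +{a}
  S via S→b: +{b}
  S via S→c A: +{c}
  FIRST(S)={a,b,c}  FIRST(A)={b,c}  FIRST(B)={a,b,c}  FIRST(C)={b,c}
pass 2: — fixpoint
  FIRST(S)={a,b,c}  FIRST(A)={b,c}  FIRST(B)={a,b,c}  FIRST(C)={b,c}

FIRST(C) = ["b", "c"]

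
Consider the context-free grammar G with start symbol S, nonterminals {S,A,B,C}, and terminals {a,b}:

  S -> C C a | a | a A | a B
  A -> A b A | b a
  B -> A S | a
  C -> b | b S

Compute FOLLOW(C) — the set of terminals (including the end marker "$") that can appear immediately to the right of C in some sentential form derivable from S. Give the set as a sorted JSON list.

FIRST sets, iterate to fixpoint:
pass 1:
  A via A→b a: +{b}
  B via B→A S: +{b}
  B via B→a: +{a}
  C via C→b: +{b}
  S via S→C C a: +{b}
  S via S→a: +{a}
  S: {a,b}  A: {b}  B: {a,b}  C: {b}
pass 2: (stable)
  S: {a,b}  A: {b}  B: {a,b}  C: {b}

FOLLOW sets:
initialize: $ ∈ FOLLOW(S)
pass 1:
  A→A b A: FOLLOW(A) ⊇ FIRST(b) = {b}; new: +{b}
  B→A S: FOLLOW(A) ⊇ FIRST(S) = {a,b}; new: +{a}
  S→C C a: FOLLOW(C) ⊇ FIRST(C) = {b}; new: +{b}
  S→C C a: FOLLOW(C) ⊇ FIRST(a) = {a}; new: +{a}
  S→a A: FOLLOW(A) ⊇ FOLLOW(S) ⊇ {$}; new: +{$}
  S→a B: FOLLOW(B) ⊇ FOLLOW(S) ⊇ {$}; new: +{$}
  S: {$}  A: {$,a,b}  B: {$}  C: {a,b}
pass 2:
  C→b S: FOLLOW(S) ⊇ FOLLOW(C) ⊇ {a,b}; new: +{a,b}
  S→a B: FOLLOW(B) ⊇ FOLLOW(S) ⊇ {$,a,b}; new: +{a,b}
  S: {$,a,b}  A: {$,a,b}  B: {$,a,b}  C: {a,b}
pass 3: done
  S: {$,a,b}  A: {$,a,b}  B: {$,a,b}  C: {a,b}

FOLLOW(C) = ["a", "b"]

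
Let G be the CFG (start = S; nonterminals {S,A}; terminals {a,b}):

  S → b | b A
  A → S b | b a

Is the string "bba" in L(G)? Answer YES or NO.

Convert to CNF:
  S -> T0 A | b
  A -> S T0 | T0 T1
  T0 -> b
  T1 -> a

CYK table (by increasing span):
  T[0,0] 'b' = {S,T0}  orig:{S}
  T[1,1] 'b' = {S,T0}  orig:{S}
  T[2,2] 'a' = {T1}  orig:{}
  T[0,1] 'bb' = {A}
  T[1,2] 'ba' = {A}
  T[0,2] 'bba' = {S}

S ∈ T[0,2] ⇒ YES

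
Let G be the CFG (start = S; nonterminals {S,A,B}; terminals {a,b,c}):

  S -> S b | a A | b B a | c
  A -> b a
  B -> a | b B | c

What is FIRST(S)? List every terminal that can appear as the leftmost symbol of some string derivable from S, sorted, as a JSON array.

FIRST iteration:
round 1:
  A via A→b a: +{b}
  B via B→a: +{a}
  B via B→b B: +{b}
  B via B→c: +{c}
  S via S→a A: +{a}
  S via S→b B a: +{b}
  S via S→c: +{c}
  FIRST[S]={a,b,c}  FIRST[A]={b}  FIRST[B]={a,b,c}
round 2: (no change)
  FIRST[S]={a,b,c}  FIRST[A]={b}  FIRST[B]={a,b,c}

FIRST(S) = ["a", "b", "c"]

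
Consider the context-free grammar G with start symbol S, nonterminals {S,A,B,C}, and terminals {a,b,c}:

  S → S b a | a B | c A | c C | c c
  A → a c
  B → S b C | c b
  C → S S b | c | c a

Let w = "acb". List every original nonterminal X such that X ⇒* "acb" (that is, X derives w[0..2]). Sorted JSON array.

CNF form of G:
  S -> S X5 | T0 B | T1 A | T1 C | T1 T1
  A -> T0 T1
  B -> S X3 | T1 T2
  C -> S X4 | T1 T0 | c
  T0 -> a
  T1 -> c
  T2 -> b
  X3 -> T2 C
  X4 -> S T2
  X5 -> T2 T0

CYK fill, restricted to cells inside w[0..2]:
  T[0,0] 'a' = {T0}  orig:{}
  T[1,1] 'c' = {C,T1}  orig:{C}
  T[2,2] 'b' = {T2}  orig:{}
  T[0,1] 'ac' = {A}
  T[1,2] 'cb' = {B}
  T[0,2] 'acb' = {S}

Original NTs in T[0,2] deriving "acb": ["S"]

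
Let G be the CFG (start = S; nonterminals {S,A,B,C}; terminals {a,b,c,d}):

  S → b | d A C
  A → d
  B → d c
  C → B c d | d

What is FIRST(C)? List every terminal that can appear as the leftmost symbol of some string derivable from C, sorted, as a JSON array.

FIRST iteration:
iter 1:
  A via A→d: +{d}
  B via B→d c: +{d}
  C via C→B c d: +{d}
  S via S→b: +{b}
  S via S→d A C: +{d}
  S: {b,d}  A: {d}  B: {d}  C: {d}
iter 2: (stable)
  S: {b,d}  A: {d}  B: {d}  C: {d}

FIRST(C) = ["d"]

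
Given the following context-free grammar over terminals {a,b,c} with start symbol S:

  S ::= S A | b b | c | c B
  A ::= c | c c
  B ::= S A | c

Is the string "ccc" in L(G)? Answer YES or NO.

Convert to CNF:
  S -> S A | T0 B | T1 T1 | c
  A -> T0 T0 | c
  B -> S A | c
  T0 -> c
  T1 -> b

CYK table (by increasing span):
  [0..0]={A,B,S,T0}  "c"  orig:{A,B,S}
  [1..1]={A,B,S,T0}  "c"  orig:{A,B,S}
  [2..2]={A,B,S,T0}  "c"  orig:{A,B,S}
  [0..1]={A,B,S}  "cc"
  [1..2]={A,B,S}  "cc"
  [0..2]={B,S}  "ccc"

S ∈ T[0,2] ⇒ YES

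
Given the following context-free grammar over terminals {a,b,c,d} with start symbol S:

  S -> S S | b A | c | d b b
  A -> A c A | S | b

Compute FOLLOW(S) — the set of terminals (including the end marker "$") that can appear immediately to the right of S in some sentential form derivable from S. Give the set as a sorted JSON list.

FIRST iteration:
round 1:
  A via A→b: +{b}
  S via S→b A: +{b}
  S via S→c: +{c}
  S via S→d b b: +{d}
  FIRST[S]={b,c,d}  FIRST[A]={b}
round 2:
  A via A→S: +{c,d}
  FIRST[S]={b,c,d}  FIRST[A]={b,c,d}
round 3: — fixpoint
  FIRST[S]={b,c,d}  FIRST[A]={b,c,d}

FOLLOW iteration:
FOLLOW(S) := {$}
[1]
  A→A c A: FOLLOW(A) ⊇ FIRST(c) = {c}; new: +{c}
  A→S: FOLLOW(S) ⊇ FOLLOW(A) ⊇ {c}; new: +{c}
  S→S S: FOLLOW(S) ⊇ FIRST(S) = {b,c,d}; new: +{b,d}
  S→b A: FOLLOW(A) ⊇ FOLLOW(S) ⊇ {$,b,c,d}; new: +{$,b,d}
  FOLLOW(S)={$,b,c,d}  FOLLOW(A)={$,b,c,d}
[2] — fixpoint
  FOLLOW(S)={$,b,c,d}  FOLLOW(A)={$,b,c,d}

FOLLOW(S) = ["$", "b", "c", "d"]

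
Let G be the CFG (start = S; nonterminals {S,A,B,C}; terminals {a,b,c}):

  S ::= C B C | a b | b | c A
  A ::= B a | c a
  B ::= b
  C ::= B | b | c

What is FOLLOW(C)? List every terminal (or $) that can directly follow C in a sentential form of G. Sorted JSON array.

Compute FIRST by fixpoint:
pass 1:
  A via A→c a: +{c}
  B via B→b: +{b}
  C via C→B: +{b}
  C via C→c: +{c}
  S via S→C B C: +{b,c}
  S via S→a b: +{a}
  S: {a,b,c}  A: {c}  B: {b}  C: {b,c}
pass 2:
  A via A→B a: +{b}
  S: {a,b,c}  A: {b,c}  B: {b}  C: {b,c}
pass 3: (no change)
  S: {a,b,c}  A: {b,c}  B: {b}  C: {b,c}

FOLLOW sets:
initialize: $ ∈ FOLLOW(S)
pass 1:
  A→B a: FOLLOW(B) ⊇ FIRST(a) = {a}; new: +{a}
  S→C B C: FOLLOW(C) ⊇ FIRST(B) = {b}; new: +{b}
  S→C B C: FOLLOW(B) ⊇ FIRST(C) = {b,c}; new: +{b,c}
  S→C B C: FOLLOW(C) ⊇ FOLLOW(S) ⊇ {$}; new: +{$}
  S→c A: FOLLOW(A) ⊇ FOLLOW(S) ⊇ {$}; new: +{$}
  FOLLOW[S]={$}  FOLLOW[A]={$}  FOLLOW[B]={a,b,c}  FOLLOW[C]={$,b}
pass 2:
  C→B: FOLLOW(B) ⊇ FOLLOW(C) ⊇ {$,b}; new: +{$}
  FOLLOW[S]={$}  FOLLOW[A]={$}  FOLLOW[B]={$,a,b,c}  FOLLOW[C]={$,b}
pass 3: (stable)
  FOLLOW[S]={$}  FOLLOW[A]={$}  FOLLOW[B]={$,a,b,c}  FOLLOW[C]={$,b}

FOLLOW(C) = ["$", "b"]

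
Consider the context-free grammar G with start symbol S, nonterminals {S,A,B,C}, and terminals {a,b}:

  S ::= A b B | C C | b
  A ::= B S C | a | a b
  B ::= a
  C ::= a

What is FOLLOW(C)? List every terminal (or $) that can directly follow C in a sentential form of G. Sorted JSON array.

FIRST iteration:
pass 1:
  A via A→a: +{a}
  B via B→a: +{a}
  C via C→a: +{a}
  S via S→A b B: +{a}
  S via S→b: +{b}
  FIRST[S]={a,b}  FIRST[A]={a}  FIRST[B]={a}  FIRST[C]={a}
pass 2: done
  FIRST[S]={a,b}  FIRST[A]={a}  FIRST[B]={a}  FIRST[C]={a}

FOLLOW sets:
seed FOLLOW(S) with $
round 1:
  A→B S C: FOLLOW(B) ⊇ FIRST(S) = {a,b}; new: +{a,b}
  A→B S C: FOLLOW(S) ⊇ FIRST(C) = {a}; new: +{a}
  S→A b B: FOLLOW(A) ⊇ FIRST(b) = {b}; new: +{b}
  S→A b B: FOLLOW(B) ⊇ FOLLOW(S) ⊇ {$,a}; new: +{$}
  S→C C: FOLLOW(C) ⊇ FIRST(C) = {a}; new: +{a}
  S→C C: FOLLOW(C) ⊇ FOLLOW(S) ⊇ {$,a}; new: +{$}
  S: {$,a}  A: {b}  B: {$,a,b}  C: {$,a}
round 2:
  A→B S C: FOLLOW(C) ⊇ FOLLOW(A) ⊇ {b}; new: +{b}
  S: {$,a}  A: {b}  B: {$,a,b}  C: {$,a,b}
round 3: (stable)
  S: {$,a}  A: {b}  B: {$,a,b}  C: {$,a,b}

FOLLOW(C) = ["$", "a", "b"]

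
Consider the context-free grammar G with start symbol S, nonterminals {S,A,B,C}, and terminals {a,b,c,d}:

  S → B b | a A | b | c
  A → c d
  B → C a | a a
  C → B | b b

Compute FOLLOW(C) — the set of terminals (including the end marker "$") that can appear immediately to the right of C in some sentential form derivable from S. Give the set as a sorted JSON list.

FIRST iteration:
round 1:
  A via A→c d: +{c}
  B via B→a a: +{a}
  C via C→B: +{a}
  C via C→b b: +{b}
  S via S→B b: +{a}
  S via S→b: +{b}
  S via S→c: +{c}
  FIRST[S]={a,b,c}  FIRST[A]={c}  FIRST[B]={a}  FIRST[C]={a,b}
round 2:
  B via B→C a: +{b}
  FIRST[S]={a,b,c}  FIRST[A]={c}  FIRST[B]={a,b}  FIRST[C]={a,b}
round 3: (stable)
  FIRST[S]={a,b,c}  FIRST[A]={c}  FIRST[B]={a,b}  FIRST[C]={a,b}

FOLLOW sets:
FOLLOW(S) := {$}
round 1:
  B→C a: FOLLOW(C) ⊇ FIRST(a) = {a}; new: +{a}
  C→B: FOLLOW(B) ⊇ FOLLOW(C) ⊇ {a}; new: +{a}
  S→B b: FOLLOW(B) ⊇ FIRST(b) = {b}; new: +{b}
  S→a A: FOLLOW(A) ⊇ FOLLOW(S) ⊇ {$}; new: +{$}
  FOLLOW[S]={$}  FOLLOW[A]={$}  FOLLOW[B]={a,b}  FOLLOW[C]={a}
round 2: (no change)
  FOLLOW[S]={$}  FOLLOW[A]={$}  FOLLOW[B]={a,b}  FOLLOW[C]={a}

FOLLOW(C) = ["a"]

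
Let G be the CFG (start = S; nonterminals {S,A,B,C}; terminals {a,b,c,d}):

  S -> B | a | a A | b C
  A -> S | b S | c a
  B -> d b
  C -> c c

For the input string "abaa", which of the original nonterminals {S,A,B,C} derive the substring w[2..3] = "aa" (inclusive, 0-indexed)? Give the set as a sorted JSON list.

CNF form of G:
  S -> T0 A | T1 C | T3 T1 | a
  A -> T0 A | T1 C | T1 S | T2 T0 | T3 T1 | a
  B -> T3 T1
  C -> T2 T2
  T0 -> a
  T1 -> b
  T2 -> c
  T3 -> d

Fill CYK table bottom-up, restricted to cells inside w[2..3]:
  [2..2]={A,S,T0}  "a"  orig:{A,S}
  [3..3]={A,S,T0}  "a"  orig:{A,S}
  [2..3]={A,S}  "aa"

Original NTs in T[2,3] deriving "aa": ["A", "S"]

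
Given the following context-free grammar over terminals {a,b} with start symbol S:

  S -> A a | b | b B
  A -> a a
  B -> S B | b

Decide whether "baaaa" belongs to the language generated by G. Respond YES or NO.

CNF form of G:
  S -> A T0 | T1 B | b
  A -> T0 T0
  B -> S B | b
  T0 -> a
  T1 -> b

CYK table (by increasing span):
  T[0,0] 'b' = {B,S,T1}  orig:{B,S}
  T[1,1] 'a' = {T0}  orig:{}
  T[2,2] 'a' = {T0}  orig:{}
  T[3,3] 'a' = {T0}  orig:{}
  T[4,4] 'a' = {T0}  orig:{}
  T[0,1] 'ba' = ∅
  T[1,2] 'aa' = {A}
  T[2,3] 'aa' = {A}
  T[3,4] 'aa' = {A}
  T[0,2] 'baa' = ∅
  T[1,3] 'aaa' = {S}
  T[2,4] 'aaa' = {S}
  T[0,3] 'baaa' = ∅
  T[1,4] 'aaaa' = ∅
  T[0,4] 'baaaa' = ∅

S ∉ T[0,4] ⇒ NO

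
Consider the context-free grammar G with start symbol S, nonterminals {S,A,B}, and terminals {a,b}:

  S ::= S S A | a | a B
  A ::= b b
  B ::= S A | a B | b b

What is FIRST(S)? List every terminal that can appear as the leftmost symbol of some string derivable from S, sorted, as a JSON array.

FIRST sets, iterate to fixpoint:
[1]
  A via A→b b: +{b}
  B via B→a B: +{a}
  B via B→b b: +{b}
  S via S→a: +{a}
  S: {a}  A: {b}  B: {a,b}
[2] done
  S: {a}  A: {b}  B: {a,b}

FIRST(S) = ["a"]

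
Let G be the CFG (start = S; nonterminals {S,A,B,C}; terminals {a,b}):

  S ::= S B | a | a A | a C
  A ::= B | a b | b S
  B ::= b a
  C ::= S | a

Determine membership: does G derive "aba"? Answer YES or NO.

Convert to CNF:
  S -> S B | T0 A | T0 C | a
  A -> T0 T1 | T1 S | T1 T0
  B -> T1 T0
  C -> S B | T0 A | T0 C | a
  T0 -> a
  T1 -> b

Fill CYK table bottom-up:
  T[0,0] 'a' = {C,S,T0}  orig:{C,S}
  T[1,1] 'b' = {T1}  orig:{}
  T[2,2] 'a' = {C,S,T0}  orig:{C,S}
  T[0,1] 'ab' = {A}
  T[1,2] 'ba' = {A,B}
  T[0,2] 'aba' = {C,S}

S ∈ T[0,2] ⇒ YES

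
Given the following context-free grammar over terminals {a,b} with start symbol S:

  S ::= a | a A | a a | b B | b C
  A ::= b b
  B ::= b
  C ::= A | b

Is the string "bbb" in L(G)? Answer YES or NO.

Convert to CNF:
  S -> T0 B | T0 C | T1 A | T1 T1 | a
  A -> T0 T0
  B -> b
  C -> T0 T0 | b
  T0 -> b
  T1 -> a

CYK fill:
  [0..0]={B,C,T0}  "b"  orig:{B,C}
  [1..1]={B,C,T0}  "b"  orig:{B,C}
  [2..2]={B,C,T0}  "b"  orig:{B,C}
  [0..1]={A,C,S}  "bb"
  [1..2]={A,C,S}  "bb"
  [0..2]={S}  "bbb"

S ∈ T[0,2] ⇒ YES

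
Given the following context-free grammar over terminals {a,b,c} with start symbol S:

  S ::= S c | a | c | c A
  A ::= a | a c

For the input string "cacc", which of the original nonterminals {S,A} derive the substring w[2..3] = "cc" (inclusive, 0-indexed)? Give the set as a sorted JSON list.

Convert to CNF:
  S -> S T1 | T1 A | a | c
  A -> T0 T1 | a
  T0 -> a
  T1 -> c

CYK fill — only the sub-triangle for w[2..3]:
  T[2,2] 'c' = {S,T1}  orig:{S}
  T[3,3] 'c' = {S,T1}  orig:{S}
  T[2,3] 'cc' = {S}

Original NTs in T[2,3] deriving "cc": ["S"]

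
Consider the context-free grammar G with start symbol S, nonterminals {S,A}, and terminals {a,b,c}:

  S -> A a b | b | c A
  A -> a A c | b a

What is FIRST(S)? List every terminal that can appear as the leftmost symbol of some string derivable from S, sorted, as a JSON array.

FIRST iteration:
round 1:
  A via A→a A c: +{a}
  A via A→b a: +{b}
  S via S→A a b: +{a,b}
  S via S→c A: +{c}
  FIRST(S)={a,b,c}  FIRST(A)={a,b}
round 2: done
  FIRST(S)={a,b,c}  FIRST(A)={a,b}

FIRST(S) = ["a", "b", "c"]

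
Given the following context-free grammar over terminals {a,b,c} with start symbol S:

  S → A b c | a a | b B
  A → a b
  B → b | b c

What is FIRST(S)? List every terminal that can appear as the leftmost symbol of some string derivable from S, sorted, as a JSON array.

FIRST iteration:
iter 1:
  A via A→a b: +{a}
  B via B→b: +{b}
  S via S→A b c: +{a}
  S via S→b B: +{b}
  S: {a,b}  A: {a}  B: {b}
iter 2: (no change)
  S: {a,b}  A: {a}  B: {b}

FIRST(S) = ["a", "b"]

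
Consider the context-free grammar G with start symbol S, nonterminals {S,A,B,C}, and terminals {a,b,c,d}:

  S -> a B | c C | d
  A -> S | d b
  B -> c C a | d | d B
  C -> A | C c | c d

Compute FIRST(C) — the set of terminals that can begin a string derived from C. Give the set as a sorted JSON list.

FIRST iteration:
pass 1:
  A via A→d b: +{d}
  B via B→c C a: +{c}
  B via B→d: +{d}
  C via C→A: +{d}
  C via C→c d: +{c}
  S via S→a B: +{a}
  S via S→c C: +{c}
  S via S→d: +{d}
  S: {a,c,d}  A: {d}  B: {c,d}  C: {c,d}
pass 2:
  A via A→S: +{a,c}
  C via C→A: +{a}
  S: {a,c,d}  A: {a,c,d}  B: {c,d}  C: {a,c,d}
pass 3: (no change)
  S: {a,c,d}  A: {a,c,d}  B: {c,d}  C: {a,c,d}

FIRST(C) = ["a", "c", "d"]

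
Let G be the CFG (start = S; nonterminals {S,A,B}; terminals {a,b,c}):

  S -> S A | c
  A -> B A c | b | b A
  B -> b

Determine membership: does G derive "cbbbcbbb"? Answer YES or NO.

Convert to CNF:
  S -> S A | c
  A -> B X2 | T1 A | b
  B -> b
  T0 -> c
  T1 -> b
  X2 -> A T0

CYK table (by increasing span):
  [0..0]={S,T0}  "c"  orig:{S}
  [1..1]={A,B,T1}  "b"  orig:{A,B}
  [2..2]={A,B,T1}  "b"  orig:{A,B}
  [3..3]={A,B,T1}  "b"  orig:{A,B}
  [4..4]={S,T0}  "c"  orig:{S}
  [5..5]={A,B,T1}  "b"  orig:{A,B}
  [6..6]={A,B,T1}  "b"  orig:{A,B}
  [7..7]={A,B,T1}  "b"  orig:{A,B}
  [0..1]={S}  "cb"
  [1..2]={A}  "bb"
  [2..3]={A}  "bb"
  [3..4]={X2}  "bc"  orig:{}
  [4..5]={S}  "cb"
  [5..6]={A}  "bb"
  [6..7]={A}  "bb"
  [0..2]={S}  "cbb"
  [1..3]={A}  "bbb"
  [2..4]={A,X2}  "bbc"  orig:{A}
  [3..5]=∅  "bcb"
  [4..6]={S}  "cbb"
  [5..7]={A}  "bbb"
  [0..3]={S}  "cbbb"
  [1..4]={A,X2}  "bbbc"  orig:{A}
  [2..5]=∅  "bbcb"
  [3..6]=∅  "bcbb"
  [4..7]={S}  "cbbb"
  [0..4]={S}  "cbbbc"
  [1..5]=∅  "bbbcb"
  [2..6]=∅  "bbcbb"
  [3..7]=∅  "bcbbb"
  [0..5]={S}  "cbbbcb"
  [1..6]=∅  "bbbcbb"
  [2..7]=∅  "bbcbbb"
  [0..6]={S}  "cbbbcbb"
  [1..7]=∅  "bbbcbbb"
  [0..7]={S}  "cbbbcbbb"

S ∈ T[0,7] ⇒ YES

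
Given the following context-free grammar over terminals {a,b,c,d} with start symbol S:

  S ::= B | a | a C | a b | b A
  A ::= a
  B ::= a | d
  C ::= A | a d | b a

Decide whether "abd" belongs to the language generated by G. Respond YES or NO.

Convert to CNF:
  S -> T0 C | T0 T2 | T2 A | a | d
  A -> a
  B -> a | d
  C -> T0 T1 | T2 T0 | a
  T0 -> a
  T1 -> d
  T2 -> b

CYK fill:
  T[0,0] 'a' = {A,B,C,S,T0}  orig:{A,B,C,S}
  T[1,1] 'b' = {T2}  orig:{}
  T[2,2] 'd' = {B,S,T1}  orig:{B,S}
  T[0,1] 'ab' = {S}
  T[1,2] 'bd' = ∅
  T[0,2] 'abd' = ∅

S ∉ T[0,2] ⇒ NO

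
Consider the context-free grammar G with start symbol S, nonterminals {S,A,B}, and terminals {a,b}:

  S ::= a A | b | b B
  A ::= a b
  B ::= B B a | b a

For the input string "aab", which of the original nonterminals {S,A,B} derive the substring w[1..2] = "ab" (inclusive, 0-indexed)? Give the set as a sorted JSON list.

Convert to CNF:
  S -> T0 A | T1 B | b
  A -> T0 T1
  B -> B X2 | T1 T0
  T0 -> a
  T1 -> b
  X2 -> B T0

CYK fill, restricted to cells inside w[1..2]:
  cell(1,1) a: {T0}  orig:{}
  cell(2,2) b: {S,T1}  orig:{S}
  cell(1,2) ab: {A}

Original NTs in T[1,2] deriving "ab": ["A"]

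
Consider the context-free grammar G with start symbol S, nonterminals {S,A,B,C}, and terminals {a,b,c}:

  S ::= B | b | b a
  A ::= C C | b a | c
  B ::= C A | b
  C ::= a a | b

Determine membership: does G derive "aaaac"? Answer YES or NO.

Convert to CNF:
  S -> C A | T0 T1 | b
  A -> C C | T0 T1 | c
  B -> C A | b
  C -> T1 T1 | b
  T0 -> b
  T1 -> a

Fill CYK table bottom-up:
  cell(0,0) a: {T1}  orig:{}
  cell(1,1) a: {T1}  orig:{}
  cell(2,2) a: {T1}  orig:{}
  cell(3,3) a: {T1}  orig:{}
  cell(4,4) c: {A}
  cell(0,1) aa: {C}
  cell(1,2) aa: {C}
  cell(2,3) aa: {C}
  cell(3,4) ac: ∅
  cell(0,2) aaa: ∅
  cell(1,3) aaa: ∅
  cell(2,4) aac: {B,S}
  cell(0,3) aaaa: {A}
  cell(1,4) aaac: ∅
  cell(0,4) aaaac: ∅

S ∉ T[0,4] ⇒ NO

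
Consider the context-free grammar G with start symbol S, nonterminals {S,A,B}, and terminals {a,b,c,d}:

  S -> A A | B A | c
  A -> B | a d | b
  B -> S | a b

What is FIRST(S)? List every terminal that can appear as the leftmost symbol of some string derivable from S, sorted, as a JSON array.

FIRST iteration:
iter 1:
  A via A→a d: +{a}
  A via A→b: +{b}
  B via B→a b: +{a}
  S via S→A A: +{a,b}
  S via S→c: +{c}
  FIRST[S]={a,b,c}  FIRST[A]={a,b}  FIRST[B]={a}
iter 2:
  B via B→S: +{b,c}
  FIRST[S]={a,b,c}  FIRST[A]={a,b}  FIRST[B]={a,b,c}
iter 3:
  A via A→B: +{c}
  FIRST[S]={a,b,c}  FIRST[A]={a,b,c}  FIRST[B]={a,b,c}
iter 4: done
  FIRST[S]={a,b,c}  FIRST[A]={a,b,c}  FIRST[B]={a,b,c}

FIRST(S) = ["a", "b", "c"]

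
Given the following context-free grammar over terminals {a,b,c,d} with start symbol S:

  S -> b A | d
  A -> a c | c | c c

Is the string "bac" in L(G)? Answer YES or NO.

CNF form of G:
  S -> T2 A | d
  A -> T0 T1 | T1 T1 | c
  T0 -> a
  T1 -> c
  T2 -> b

Fill CYK table bottom-up:
  [0..0]={T2}  "b"  orig:{}
  [1..1]={T0}  "a"  orig:{}
  [2..2]={A,T1}  "c"  orig:{A}
  [0..1]=∅  "ba"
  [1..2]={A}  "ac"
  [0..2]={S}  "bac"

S ∈ T[0,2] ⇒ YES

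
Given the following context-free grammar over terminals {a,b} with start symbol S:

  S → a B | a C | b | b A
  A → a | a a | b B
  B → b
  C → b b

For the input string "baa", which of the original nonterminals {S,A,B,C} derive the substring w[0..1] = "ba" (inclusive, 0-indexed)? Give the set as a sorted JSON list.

Convert to CNF:
  S -> T0 B | T0 C | T1 A | b
  A -> T0 T0 | T1 B | a
  B -> b
  C -> T1 T1
  T0 -> a
  T1 -> b

CYK table (by increasing span), restricted to cells inside w[0..1]:
  T[0,0] 'b' = {B,S,T1}  orig:{B,S}
  T[1,1] 'a' = {A,T0}  orig:{A}
  T[0,1] 'ba' = {S}

Original NTs in T[0,1] deriving "ba": ["S"]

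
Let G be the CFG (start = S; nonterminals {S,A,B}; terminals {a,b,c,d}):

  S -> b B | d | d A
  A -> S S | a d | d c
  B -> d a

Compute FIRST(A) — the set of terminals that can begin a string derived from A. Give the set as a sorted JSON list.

Compute FIRST by fixpoint:
round 1:
  A via A→a d: +{a}
  A via A→d c: +{d}
  B via B→d a: +{d}
  S via S→b B: +{b}
  S via S→d: +{d}
  S: {b,d}  A: {a,d}  B: {d}
round 2:
  A via A→S S: +{b}
  S: {b,d}  A: {a,b,d}  B: {d}
round 3: done
  S: {b,d}  A: {a,b,d}  B: {d}

FIRST(A) = ["a", "b", "d"]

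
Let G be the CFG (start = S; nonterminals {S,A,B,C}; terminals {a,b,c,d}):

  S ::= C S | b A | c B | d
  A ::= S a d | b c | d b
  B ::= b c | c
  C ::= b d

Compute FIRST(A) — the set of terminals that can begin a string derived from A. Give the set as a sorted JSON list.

FIRST sets, iterate to fixpoint:
iter 1:
  A via A→b c: +{b}
  A via A→d b: +{d}
  B via B→b c: +{b}
  B via B→c: +{c}
  C via C→b d: +{b}
  S via S→C S: +{b}
  S via S→c B: +{c}
  S via S→d: +{d}
  S: {b,c,d}  A: {b,d}  B: {b,c}  C: {b}
iter 2:
  A via A→S a d: +{c}
  S: {b,c,d}  A: {b,c,d}  B: {b,c}  C: {b}
iter 3: — fixpoint
  S: {b,c,d}  A: {b,c,d}  B: {b,c}  C: {b}

FIRST(A) = ["b", "c", "d"]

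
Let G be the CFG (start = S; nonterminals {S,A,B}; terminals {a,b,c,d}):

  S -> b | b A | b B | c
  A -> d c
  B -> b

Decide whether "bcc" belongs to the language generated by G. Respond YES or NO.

CNF form of G:
  S -> T2 A | T2 B | b | c
  A -> T0 T1
  B -> b
  T0 -> d
  T1 -> c
  T2 -> b

CYK fill:
  cell(0,0) b: {B,S,T2}  orig:{B,S}
  cell(1,1) c: {S,T1}  orig:{S}
  cell(2,2) c: {S,T1}  orig:{S}
  cell(0,1) bc: ∅
  cell(1,2) cc: ∅
  cell(0,2) bcc: ∅

S ∉ T[0,2] ⇒ NO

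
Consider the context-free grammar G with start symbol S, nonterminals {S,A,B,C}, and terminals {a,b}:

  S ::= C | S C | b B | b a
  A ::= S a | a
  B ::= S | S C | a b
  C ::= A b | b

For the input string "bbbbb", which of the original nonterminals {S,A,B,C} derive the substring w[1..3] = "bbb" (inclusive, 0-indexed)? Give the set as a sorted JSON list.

Convert to CNF:
  S -> A T1 | S C | T1 B | T1 T0 | b
  A -> S T0 | a
  B -> A T1 | S C | T0 T1 | T1 B | T1 T0 | b
  C -> A T1 | b
  T0 -> a
  T1 -> b

Fill CYK table bottom-up, restricted to cells inside w[1..3]:
  T[1,1] 'b' = {B,C,S,T1}  orig:{B,C,S}
  T[2,2] 'b' = {B,C,S,T1}  orig:{B,C,S}
  T[3,3] 'b' = {B,C,S,T1}  orig:{B,C,S}
  T[1,2] 'bb' = {B,S}
  T[2,3] 'bb' = {B,S}
  T[1,3] 'bbb' = {B,S}

Original NTs in T[1,3] deriving "bbb": ["B", "S"]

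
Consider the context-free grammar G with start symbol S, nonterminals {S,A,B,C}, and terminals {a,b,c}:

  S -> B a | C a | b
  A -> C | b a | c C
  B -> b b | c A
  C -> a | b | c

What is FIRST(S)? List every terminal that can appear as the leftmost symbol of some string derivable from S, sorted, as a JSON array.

Compute FIRST by fixpoint:
round 1:
  A via A→b a: +{b}
  A via A→c C: +{c}
  B via B→b b: +{b}
  B via B→c A: +{c}
  C via C→a: +{a}
  C via C→b: +{b}
  C via C→c: +{c}
  S via S→B a: +{b,c}
  S via S→C a: +{a}
  FIRST(S)={a,b,c}  FIRST(A)={b,c}  FIRST(B)={b,c}  FIRST(C)={a,b,c}
round 2:
  A via A→C: +{a}
  FIRST(S)={a,b,c}  FIRST(A)={a,b,c}  FIRST(B)={b,c}  FIRST(C)={a,b,c}
round 3: done
  FIRST(S)={a,b,c}  FIRST(A)={a,b,c}  FIRST(B)={b,c}  FIRST(C)={a,b,c}

FIRST(S) = ["a", "b", "c"]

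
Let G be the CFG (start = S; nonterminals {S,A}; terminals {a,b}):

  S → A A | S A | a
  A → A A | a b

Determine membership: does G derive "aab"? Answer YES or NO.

Convert to CNF:
  S -> A A | S A | a
  A -> A A | T0 T1
  T0 -> a
  T1 -> b

CYK table (by increasing span):
  cell(0,0) a: {S,T0}  orig:{S}
  cell(1,1) a: {S,T0}  orig:{S}
  cell(2,2) b: {T1}  orig:{}
  cell(0,1) aa: ∅
  cell(1,2) ab: {A}
  cell(0,2) aab: {S}

S ∈ T[0,2] ⇒ YES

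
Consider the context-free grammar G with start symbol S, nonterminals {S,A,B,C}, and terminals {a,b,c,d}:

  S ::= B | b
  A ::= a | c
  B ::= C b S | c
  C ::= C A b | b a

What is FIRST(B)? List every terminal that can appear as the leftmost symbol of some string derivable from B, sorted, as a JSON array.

Compute FIRST by fixpoint:
iter 1:
  A via A→a: +{a}
  A via A→c: +{c}
  B via B→c: +{c}
  C via C→b a: +{b}
  S via S→B: +{c}
  S via S→b: +{b}
  S: {b,c}  A: {a,c}  B: {c}  C: {b}
iter 2:
  B via B→C b S: +{b}
  S: {b,c}  A: {a,c}  B: {b,c}  C: {b}
iter 3: (stable)
  S: {b,c}  A: {a,c}  B: {b,c}  C: {b}

FIRST(B) = ["b", "c"]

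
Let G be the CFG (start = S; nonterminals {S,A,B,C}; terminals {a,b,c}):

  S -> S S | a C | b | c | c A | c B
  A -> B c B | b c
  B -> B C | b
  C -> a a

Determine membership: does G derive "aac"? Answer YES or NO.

Convert to CNF:
  S -> S S | T0 A | T0 B | T2 C | b | c
  A -> B X3 | T1 T0
  B -> B C | b
  C -> T2 T2
  T0 -> c
  T1 -> b
  T2 -> a
  X3 -> T0 B

Fill CYK table bottom-up:
  cell(0,0) a: {T2}  orig:{}
  cell(1,1) a: {T2}  orig:{}
  cell(2,2) c: {S,T0}  orig:{S}
  cell(0,1) aa: {C}
  cell(1,2) ac: ∅
  cell(0,2) aac: ∅

S ∉ T[0,2] ⇒ NO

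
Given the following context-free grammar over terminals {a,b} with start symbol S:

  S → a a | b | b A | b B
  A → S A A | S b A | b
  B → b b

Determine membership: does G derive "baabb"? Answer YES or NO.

Convert to CNF:
  S -> T0 A | T0 B | T1 T1 | b
  A -> S X2 | S X3 | b
  B -> T0 T0
  T0 -> b
  T1 -> a
  X2 -> A A
  X3 -> T0 A

CYK table (by increasing span):
  cell(0,0) b: {A,S,T0}  orig:{A,S}
  cell(1,1) a: {T1}  orig:{}
  cell(2,2) a: {T1}  orig:{}
  cell(3,3) b: {A,S,T0}  orig:{A,S}
  cell(4,4) b: {A,S,T0}  orig:{A,S}
  cell(0,1) ba: ∅
  cell(1,2) aa: {S}
  cell(2,3) ab: ∅
  cell(3,4) bb: {B,S,X2,X3}  orig:{B,S}
  cell(0,2) baa: ∅
  cell(1,3) aab: ∅
  cell(2,4) abb: ∅
  cell(0,3) baab: ∅
  cell(1,4) aabb: {A}
  cell(0,4) baabb: {S,X2,X3}  orig:{S}

S ∈ T[0,4] ⇒ YES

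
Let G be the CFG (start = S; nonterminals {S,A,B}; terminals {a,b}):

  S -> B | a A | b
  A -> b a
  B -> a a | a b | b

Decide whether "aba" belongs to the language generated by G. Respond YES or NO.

CNF form of G:
  S -> T1 A | T1 T0 | T1 T1 | b
  A -> T0 T1
  B -> T1 T0 | T1 T1 | b
  T0 -> b
  T1 -> a

CYK fill:
  cell(0,0) a: {T1}  orig:{}
  cell(1,1) b: {B,S,T0}  orig:{B,S}
  cell(2,2) a: {T1}  orig:{}
  cell(0,1) ab: {B,S}
  cell(1,2) ba: {A}
  cell(0,2) aba: {S}

S ∈ T[0,2] ⇒ YES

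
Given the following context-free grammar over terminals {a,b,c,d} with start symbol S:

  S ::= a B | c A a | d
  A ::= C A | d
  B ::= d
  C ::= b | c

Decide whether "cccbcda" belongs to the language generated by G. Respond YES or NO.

Convert to CNF:
  S -> T0 B | T1 X2 | d
  A -> C A | d
  B -> d
  C -> b | c
  T0 -> a
  T1 -> c
  X2 -> A T0

CYK table (by increasing span):
  [0..0]={C,T1}  "c"  orig:{C}
  [1..1]={C,T1}  "c"  orig:{C}
  [2..2]={C,T1}  "c"  orig:{C}
  [3..3]={C}  "b"
  [4..4]={C,T1}  "c"  orig:{C}
  [5..5]={A,B,S}  "d"
  [6..6]={T0}  "a"  orig:{}
  [0..1]=∅  "cc"
  [1..2]=∅  "cc"
  [2..3]=∅  "cb"
  [3..4]=∅  "bc"
  [4..5]={A}  "cd"
  [5..6]={X2}  "da"  orig:{}
  [0..2]=∅  "ccc"
  [1..3]=∅  "ccb"
  [2..4]=∅  "cbc"
  [3..5]={A}  "bcd"
  [4..6]={S,X2}  "cda"  orig:{S}
  [0..3]=∅  "cccb"
  [1..4]=∅  "ccbc"
  [2..5]={A}  "cbcd"
  [3..6]={X2}  "bcda"  orig:{}
  [0..4]=∅  "cccbc"
  [1..5]={A}  "ccbcd"
  [2..6]={S,X2}  "cbcda"  orig:{S}
  [0..5]={A}  "cccbcd"
  [1..6]={S,X2}  "ccbcda"  orig:{S}
  [0..6]={S,X2}  "cccbcda"  orig:{S}

S ∈ T[0,6] ⇒ YES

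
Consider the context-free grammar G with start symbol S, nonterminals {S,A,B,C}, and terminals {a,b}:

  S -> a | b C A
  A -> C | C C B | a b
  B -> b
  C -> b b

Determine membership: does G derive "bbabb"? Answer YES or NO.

Convert to CNF:
  S -> T1 X3 | a
  A -> C X2 | T0 T1 | T1 T1
  B -> b
  C -> T1 T1
  T0 -> a
  T1 -> b
  X2 -> C B
  X3 -> C A

Fill CYK table bottom-up:
  cell(0,0) b: {B,T1}  orig:{B}
  cell(1,1) b: {B,T1}  orig:{B}
  cell(2,2) a: {S,T0}  orig:{S}
  cell(3,3) b: {B,T1}  orig:{B}
  cell(4,4) b: {B,T1}  orig:{B}
  cell(0,1) bb: {A,C}
  cell(1,2) ba: ∅
  cell(2,3) ab: {A}
  cell(3,4) bb: {A,C}
  cell(0,2) bba: ∅
  cell(1,3) bab: ∅
  cell(2,4) abb: ∅
  cell(0,3) bbab: {X3}  orig:{}
  cell(1,4) babb: ∅
  cell(0,4) bbabb: ∅

S ∉ T[0,4] ⇒ NO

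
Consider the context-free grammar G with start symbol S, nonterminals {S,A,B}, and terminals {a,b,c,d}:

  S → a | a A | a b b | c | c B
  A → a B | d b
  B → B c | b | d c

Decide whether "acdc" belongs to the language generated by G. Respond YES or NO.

Convert to CNF:
  S -> T0 A | T0 X4 | T3 B | a | c
  A -> T0 B | T1 T2
  B -> B T3 | T1 T3 | b
  T0 -> a
  T1 -> d
  T2 -> b
  T3 -> c
  X4 -> T2 T2

CYK fill:
  T[0,0] 'a' = {S,T0}  orig:{S}
  T[1,1] 'c' = {S,T3}  orig:{S}
  T[2,2] 'd' = {T1}  orig:{}
  T[3,3] 'c' = {S,T3}  orig:{S}
  T[0,1] 'ac' = ∅
  T[1,2] 'cd' = ∅
  T[2,3] 'dc' = {B}
  T[0,2] 'acd' = ∅
  T[1,3] 'cdc' = {S}
  T[0,3] 'acdc' = ∅

S ∉ T[0,3] ⇒ NO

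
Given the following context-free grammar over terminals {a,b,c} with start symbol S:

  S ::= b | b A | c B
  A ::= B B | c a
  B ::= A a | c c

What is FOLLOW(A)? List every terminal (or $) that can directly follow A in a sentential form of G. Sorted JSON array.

FIRST iteration:
[1]
  A via A→c a: +{c}
  B via B→A a: +{c}
  S via S→b: +{b}
  S via S→c B: +{c}
  FIRST(S)={b,c}  FIRST(A)={c}  FIRST(B)={c}
[2] — fixpoint
  FIRST(S)={b,c}  FIRST(A)={c}  FIRST(B)={c}

Compute FOLLOW by fixpoint:
initialize: $ ∈ FOLLOW(S)
round 1:
  A→B B: FOLLOW(B) ⊇ FIRST(B) = {c}; new: +{c}
  B→A a: FOLLOW(A) ⊇ FIRST(a) = {a}; new: +{a}
  S→b A: FOLLOW(A) ⊇ FOLLOW(S) ⊇ {$}; new: +{$}
  S→c B: FOLLOW(B) ⊇ FOLLOW(S) ⊇ {$}; new: +{$}
  S: {$}  A: {$,a}  B: {$,c}
round 2:
  A→B B: FOLLOW(B) ⊇ FOLLOW(A) ⊇ {$,a}; new: +{a}
  S: {$}  A: {$,a}  B: {$,a,c}
round 3: (stable)
  S: {$}  A: {$,a}  B: {$,a,c}

FOLLOW(A) = ["$", "a"]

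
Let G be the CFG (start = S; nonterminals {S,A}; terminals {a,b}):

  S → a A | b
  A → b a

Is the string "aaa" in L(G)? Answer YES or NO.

CNF form of G:
  S -> T1 A | b
  A -> T0 T1
  T0 -> b
  T1 -> a

Fill CYK table bottom-up:
  T[0,0] 'a' = {T1}  orig:{}
  T[1,1] 'a' = {T1}  orig:{}
  T[2,2] 'a' = {T1}  orig:{}
  T[0,1] 'aa' = ∅
  T[1,2] 'aa' = ∅
  T[0,2] 'aaa' = ∅

S ∉ T[0,2] ⇒ NO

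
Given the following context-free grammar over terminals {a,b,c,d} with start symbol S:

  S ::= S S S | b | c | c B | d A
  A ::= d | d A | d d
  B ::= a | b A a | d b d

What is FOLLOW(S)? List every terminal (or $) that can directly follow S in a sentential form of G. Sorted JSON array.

Compute FIRST by fixpoint:
[1]
  A via A→d: +{d}
  B via B→a: +{a}
  B via B→b A a: +{b}
  B via B→d b d: +{d}
  S via S→b: +{b}
  S via S→c: +{c}
  S via S→d A: +{d}
  FIRST[S]={b,c,d}  FIRST[A]={d}  FIRST[B]={a,b,d}
[2] (no change)
  FIRST[S]={b,c,d}  FIRST[A]={d}  FIRST[B]={a,b,d}

FOLLOW iteration:
FOLLOW(S) := {$}
pass 1:
  B→b A a: FOLLOW(A) ⊇ FIRST(a) = {a}; new: +{a}
  S→S S S: FOLLOW(S) ⊇ FIRST(S) = {b,c,d}; new: +{b,c,d}
  S→c B: FOLLOW(B) ⊇ FOLLOW(S) ⊇ {$,b,c,d}; new: +{$,b,c,d}
  S→d A: FOLLOW(A) ⊇ FOLLOW(S) ⊇ {$,b,c,d}; new: +{$,b,c,d}
  FOLLOW[S]={$,b,c,d}  FOLLOW[A]={$,a,b,c,d}  FOLLOW[B]={$,b,c,d}
pass 2: — fixpoint
  FOLLOW[S]={$,b,c,d}  FOLLOW[A]={$,a,b,c,d}  FOLLOW[B]={$,b,c,d}

FOLLOW(S) = ["$", "b", "c", "d"]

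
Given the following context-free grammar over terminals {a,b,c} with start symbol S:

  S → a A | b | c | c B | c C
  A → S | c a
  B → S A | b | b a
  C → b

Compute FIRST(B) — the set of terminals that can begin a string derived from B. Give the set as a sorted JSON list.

FIRST sets, iterate to fixpoint:
iter 1:
  A via A→c a: +{c}
  B via B→b: +{b}
  C via C→b: +{b}
  S via S→a A: +{a}
  S via S→b: +{b}
  S via S→c: +{c}
  S: {a,b,c}  A: {c}  B: {b}  C: {b}
iter 2:
  A via A→S: +{a,b}
  B via B→S A: +{a,c}
  S: {a,b,c}  A: {a,b,c}  B: {a,b,c}  C: {b}
iter 3: done
  S: {a,b,c}  A: {a,b,c}  B: {a,b,c}  C: {b}

FIRST(B) = ["a", "b", "c"]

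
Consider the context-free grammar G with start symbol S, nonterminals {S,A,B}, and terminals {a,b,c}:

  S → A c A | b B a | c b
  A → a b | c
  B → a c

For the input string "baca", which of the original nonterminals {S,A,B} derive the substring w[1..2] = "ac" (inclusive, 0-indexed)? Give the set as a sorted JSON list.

CNF form of G:
  S -> A X3 | T1 X4 | T2 T1
  A -> T0 T1 | c
  B -> T0 T2
  T0 -> a
  T1 -> b
  T2 -> c
  X3 -> T2 A
  X4 -> B T0

Fill CYK table bottom-up, restricted to cells inside w[1..2]:
  T[1,1] 'a' = {T0}  orig:{}
  T[2,2] 'c' = {A,T2}  orig:{A}
  T[1,2] 'ac' = {B}

Original NTs in T[1,2] deriving "ac": ["B"]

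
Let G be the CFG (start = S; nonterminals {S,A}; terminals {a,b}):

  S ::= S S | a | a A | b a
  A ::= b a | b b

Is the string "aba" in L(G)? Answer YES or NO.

Convert to CNF:
  S -> S S | T0 T1 | T1 A | a
  A -> T0 T0 | T0 T1
  T0 -> b
  T1 -> a

CYK fill:
  [0..0]={S,T1}  "a"  orig:{S}
  [1..1]={T0}  "b"  orig:{}
  [2..2]={S,T1}  "a"  orig:{S}
  [0..1]=∅  "ab"
  [1..2]={A,S}  "ba"
  [0..2]={S}  "aba"

S ∈ T[0,2] ⇒ YES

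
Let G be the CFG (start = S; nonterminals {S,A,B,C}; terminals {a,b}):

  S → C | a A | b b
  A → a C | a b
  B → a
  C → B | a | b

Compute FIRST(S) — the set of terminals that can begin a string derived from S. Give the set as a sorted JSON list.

FIRST sets, iterate to fixpoint:
[1]
  A via A→a C: +{a}
  B via B→a: +{a}
  C via C→B: +{a}
  C via C→b: +{b}
  S via S→C: +{a,b}
  FIRST(S)={a,b}  FIRST(A)={a}  FIRST(B)={a}  FIRST(C)={a,b}
[2] done
  FIRST(S)={a,b}  FIRST(A)={a}  FIRST(B)={a}  FIRST(C)={a,b}

FIRST(S) = ["a", "b"]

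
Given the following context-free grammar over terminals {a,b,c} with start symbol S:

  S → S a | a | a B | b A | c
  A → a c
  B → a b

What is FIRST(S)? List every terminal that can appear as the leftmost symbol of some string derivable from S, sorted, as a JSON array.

Compute FIRST by fixpoint:
pass 1:
  A via A→a c: +{a}
  B via B→a b: +{a}
  S via S→a: +{a}
  S via S→b A: +{b}
  S via S→c: +{c}
  FIRST(S)={a,b,c}  FIRST(A)={a}  FIRST(B)={a}
pass 2: — fixpoint
  FIRST(S)={a,b,c}  FIRST(A)={a}  FIRST(B)={a}

FIRST(S) = ["a", "b", "c"]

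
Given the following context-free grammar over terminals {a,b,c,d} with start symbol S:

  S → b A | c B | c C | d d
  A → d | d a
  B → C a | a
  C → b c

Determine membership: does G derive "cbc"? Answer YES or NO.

CNF form of G:
  S -> T0 T0 | T2 A | T3 B | T3 C
  A -> T0 T1 | d
  B -> C T1 | a
  C -> T2 T3
  T0 -> d
  T1 -> a
  T2 -> b
  T3 -> c

CYK table (by increasing span):
  T[0,0] 'c' = {T3}  orig:{}
  T[1,1] 'b' = {T2}  orig:{}
  T[2,2] 'c' = {T3}  orig:{}
  T[0,1] 'cb' = ∅
  T[1,2] 'bc' = {C}
  T[0,2] 'cbc' = {S}

S ∈ T[0,2] ⇒ YES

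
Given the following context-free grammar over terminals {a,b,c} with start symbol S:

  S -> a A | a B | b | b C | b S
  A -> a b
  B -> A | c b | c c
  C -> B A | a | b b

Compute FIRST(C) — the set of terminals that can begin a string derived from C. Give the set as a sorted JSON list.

Compute FIRST by fixpoint:
iter 1:
  A via A→a b: +{a}
  B via B→A: +{a}
  B via B→c b: +{c}
  C via C→B A: +{a,c}
  C via C→b b: +{b}
  S via S→a A: +{a}
  S via S→b: +{b}
  FIRST[S]={a,b}  FIRST[A]={a}  FIRST[B]={a,c}  FIRST[C]={a,b,c}
iter 2: (stable)
  FIRST[S]={a,b}  FIRST[A]={a}  FIRST[B]={a,c}  FIRST[C]={a,b,c}

FIRST(C) = ["a", "b", "c"]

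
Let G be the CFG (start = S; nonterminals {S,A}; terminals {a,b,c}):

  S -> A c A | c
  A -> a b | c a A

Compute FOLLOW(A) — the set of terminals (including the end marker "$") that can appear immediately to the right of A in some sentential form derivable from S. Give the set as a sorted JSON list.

FIRST sets, iterate to fixpoint:
[1]
  A via A→a b: +{a}
  A via A→c a A: +{c}
  S via S→A c A: +{a,c}
  S: {a,c}  A: {a,c}
[2] (no change)
  S: {a,c}  A: {a,c}

FOLLOW iteration:
FOLLOW(S) := {$}
pass 1:
  S→A c A: FOLLOW(A) ⊇ FIRST(c) = {c}; new: +{c}
  S→A c A: FOLLOW(A) ⊇ FOLLOW(S) ⊇ {$}; new: +{$}
  S: {$}  A: {$,c}
pass 2: (stable)
  S: {$}  A: {$,c}

FOLLOW(A) = ["$", "c"]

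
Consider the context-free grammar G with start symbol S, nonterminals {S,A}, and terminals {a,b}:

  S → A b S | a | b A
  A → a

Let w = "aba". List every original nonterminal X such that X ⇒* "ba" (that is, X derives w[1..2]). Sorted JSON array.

Convert to CNF:
  S -> A X1 | T0 A | a
  A -> a
  T0 -> b
  X1 -> T0 S

CYK fill (cells [i..j] with 1 ≤ i ≤ j ≤ 2 only):
  [1..1]={T0}  "b"  orig:{}
  [2..2]={A,S}  "a"
  [1..2]={S,X1}  "ba"  orig:{S}

Original NTs in T[1,2] deriving "ba": ["S"]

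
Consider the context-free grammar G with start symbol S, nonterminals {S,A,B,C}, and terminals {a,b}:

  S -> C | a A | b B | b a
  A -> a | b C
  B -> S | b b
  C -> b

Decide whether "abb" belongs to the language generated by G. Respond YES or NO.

CNF form of G:
  S -> T0 B | T0 T1 | T1 A | b
  A -> T0 C | a
  B -> T0 B | T0 T0 | T0 T1 | T1 A | b
  C -> b
  T0 -> b
  T1 -> a

CYK fill:
  [0..0]={A,T1}  "a"  orig:{A}
  [1..1]={B,C,S,T0}  "b"  orig:{B,C,S}
  [2..2]={B,C,S,T0}  "b"  orig:{B,C,S}
  [0..1]=∅  "ab"
  [1..2]={A,B,S}  "bb"
  [0..2]={B,S}  "abb"

S ∈ T[0,2] ⇒ YES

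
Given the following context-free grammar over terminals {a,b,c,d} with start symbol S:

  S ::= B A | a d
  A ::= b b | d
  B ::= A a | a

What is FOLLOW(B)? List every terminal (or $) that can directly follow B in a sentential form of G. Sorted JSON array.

Compute FIRST by fixpoint:
round 1:
  A via A→b b: +{b}
  A via A→d: +{d}
  B via B→A a: +{b,d}
  B via B→a: +{a}
  S via S→B A: +{a,b,d}
  FIRST[S]={a,b,d}  FIRST[A]={b,d}  FIRST[B]={a,b,d}
round 2: done
  FIRST[S]={a,b,d}  FIRST[A]={b,d}  FIRST[B]={a,b,d}

Compute FOLLOW by fixpoint:
FOLLOW(S) := {$}
iter 1:
  B→A a: FOLLOW(A) ⊇ FIRST(a) = {a}; new: +{a}
  S→B A: FOLLOW(B) ⊇ FIRST(A) = {b,d}; new: +{b,d}
  S→B A: FOLLOW(A) ⊇ FOLLOW(S) ⊇ {$}; new: +{$}
  S: {$}  A: {$,a}  B: {b,d}
iter 2: (stable)
  S: {$}  A: {$,a}  B: {b,d}

FOLLOW(B) = ["b", "d"]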